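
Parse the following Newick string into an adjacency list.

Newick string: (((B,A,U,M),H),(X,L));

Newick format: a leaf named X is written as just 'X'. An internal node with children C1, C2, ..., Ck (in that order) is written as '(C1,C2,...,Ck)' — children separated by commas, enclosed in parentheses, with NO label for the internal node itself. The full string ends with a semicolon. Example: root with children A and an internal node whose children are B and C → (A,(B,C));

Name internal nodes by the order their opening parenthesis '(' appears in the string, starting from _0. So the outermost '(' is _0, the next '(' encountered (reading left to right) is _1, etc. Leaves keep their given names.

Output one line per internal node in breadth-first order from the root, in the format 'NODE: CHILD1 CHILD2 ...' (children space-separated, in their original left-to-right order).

Answer: _0: _1 _3
_1: _2 H
_3: X L
_2: B A U M

Derivation:
Input: (((B,A,U,M),H),(X,L));
Scanning left-to-right, naming '(' by encounter order:
  pos 0: '(' -> open internal node _0 (depth 1)
  pos 1: '(' -> open internal node _1 (depth 2)
  pos 2: '(' -> open internal node _2 (depth 3)
  pos 10: ')' -> close internal node _2 (now at depth 2)
  pos 13: ')' -> close internal node _1 (now at depth 1)
  pos 15: '(' -> open internal node _3 (depth 2)
  pos 19: ')' -> close internal node _3 (now at depth 1)
  pos 20: ')' -> close internal node _0 (now at depth 0)
Total internal nodes: 4
BFS adjacency from root:
  _0: _1 _3
  _1: _2 H
  _3: X L
  _2: B A U M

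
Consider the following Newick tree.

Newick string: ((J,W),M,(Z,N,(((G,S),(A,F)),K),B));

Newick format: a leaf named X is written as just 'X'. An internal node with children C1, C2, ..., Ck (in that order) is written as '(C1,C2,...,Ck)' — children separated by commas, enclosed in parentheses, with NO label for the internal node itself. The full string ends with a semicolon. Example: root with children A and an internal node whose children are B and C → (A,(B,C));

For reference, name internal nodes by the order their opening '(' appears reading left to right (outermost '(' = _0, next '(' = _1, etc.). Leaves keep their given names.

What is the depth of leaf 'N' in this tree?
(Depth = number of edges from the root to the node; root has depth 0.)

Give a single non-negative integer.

Answer: 2

Derivation:
Newick: ((J,W),M,(Z,N,(((G,S),(A,F)),K),B));
Naming internals by '(' encounter order: outermost '(' = _0, next = _1, ...
Query node: N
Path from root: _0 -> _2 -> N
Depth of N: 2 (number of edges from root)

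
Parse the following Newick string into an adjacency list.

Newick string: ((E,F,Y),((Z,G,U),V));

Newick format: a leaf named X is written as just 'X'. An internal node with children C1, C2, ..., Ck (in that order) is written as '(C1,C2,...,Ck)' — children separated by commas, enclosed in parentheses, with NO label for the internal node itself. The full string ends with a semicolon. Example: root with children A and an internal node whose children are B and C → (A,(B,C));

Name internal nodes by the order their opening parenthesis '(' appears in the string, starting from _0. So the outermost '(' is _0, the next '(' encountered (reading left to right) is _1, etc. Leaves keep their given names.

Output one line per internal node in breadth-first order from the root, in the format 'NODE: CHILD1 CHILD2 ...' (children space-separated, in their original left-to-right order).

Input: ((E,F,Y),((Z,G,U),V));
Scanning left-to-right, naming '(' by encounter order:
  pos 0: '(' -> open internal node _0 (depth 1)
  pos 1: '(' -> open internal node _1 (depth 2)
  pos 7: ')' -> close internal node _1 (now at depth 1)
  pos 9: '(' -> open internal node _2 (depth 2)
  pos 10: '(' -> open internal node _3 (depth 3)
  pos 16: ')' -> close internal node _3 (now at depth 2)
  pos 19: ')' -> close internal node _2 (now at depth 1)
  pos 20: ')' -> close internal node _0 (now at depth 0)
Total internal nodes: 4
BFS adjacency from root:
  _0: _1 _2
  _1: E F Y
  _2: _3 V
  _3: Z G U

Answer: _0: _1 _2
_1: E F Y
_2: _3 V
_3: Z G U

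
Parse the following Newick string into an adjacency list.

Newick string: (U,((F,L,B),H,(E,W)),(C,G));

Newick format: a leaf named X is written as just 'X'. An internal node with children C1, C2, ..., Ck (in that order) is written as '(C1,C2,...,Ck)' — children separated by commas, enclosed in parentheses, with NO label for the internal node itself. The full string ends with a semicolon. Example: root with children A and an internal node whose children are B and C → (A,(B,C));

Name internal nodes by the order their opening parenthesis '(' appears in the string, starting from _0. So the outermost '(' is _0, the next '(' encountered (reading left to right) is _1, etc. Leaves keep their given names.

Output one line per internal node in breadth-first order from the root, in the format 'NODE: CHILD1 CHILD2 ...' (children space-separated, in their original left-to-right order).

Input: (U,((F,L,B),H,(E,W)),(C,G));
Scanning left-to-right, naming '(' by encounter order:
  pos 0: '(' -> open internal node _0 (depth 1)
  pos 3: '(' -> open internal node _1 (depth 2)
  pos 4: '(' -> open internal node _2 (depth 3)
  pos 10: ')' -> close internal node _2 (now at depth 2)
  pos 14: '(' -> open internal node _3 (depth 3)
  pos 18: ')' -> close internal node _3 (now at depth 2)
  pos 19: ')' -> close internal node _1 (now at depth 1)
  pos 21: '(' -> open internal node _4 (depth 2)
  pos 25: ')' -> close internal node _4 (now at depth 1)
  pos 26: ')' -> close internal node _0 (now at depth 0)
Total internal nodes: 5
BFS adjacency from root:
  _0: U _1 _4
  _1: _2 H _3
  _4: C G
  _2: F L B
  _3: E W

Answer: _0: U _1 _4
_1: _2 H _3
_4: C G
_2: F L B
_3: E W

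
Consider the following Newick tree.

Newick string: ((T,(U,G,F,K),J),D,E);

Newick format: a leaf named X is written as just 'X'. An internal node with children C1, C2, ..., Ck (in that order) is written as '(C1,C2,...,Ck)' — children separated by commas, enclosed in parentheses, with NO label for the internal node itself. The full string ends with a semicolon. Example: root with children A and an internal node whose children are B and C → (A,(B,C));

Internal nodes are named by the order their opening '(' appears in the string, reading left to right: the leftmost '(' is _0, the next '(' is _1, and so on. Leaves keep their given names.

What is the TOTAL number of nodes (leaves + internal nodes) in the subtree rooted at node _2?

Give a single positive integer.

Newick: ((T,(U,G,F,K),J),D,E);
Locate _2: it is the '(' at position 4 (the 3rd '(' reading left to right).
Query: subtree rooted at _2
_2: subtree_size = 1 + 4
  U: subtree_size = 1 + 0
  G: subtree_size = 1 + 0
  F: subtree_size = 1 + 0
  K: subtree_size = 1 + 0
Total subtree size of _2: 5

Answer: 5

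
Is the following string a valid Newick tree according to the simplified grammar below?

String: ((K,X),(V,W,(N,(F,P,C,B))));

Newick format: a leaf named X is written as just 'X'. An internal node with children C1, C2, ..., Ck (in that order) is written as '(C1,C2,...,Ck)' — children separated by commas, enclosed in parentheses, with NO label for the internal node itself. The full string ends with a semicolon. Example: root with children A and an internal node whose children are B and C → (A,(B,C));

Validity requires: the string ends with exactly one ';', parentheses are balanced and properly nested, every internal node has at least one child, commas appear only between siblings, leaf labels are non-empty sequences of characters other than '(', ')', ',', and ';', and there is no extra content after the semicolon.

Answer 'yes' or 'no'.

Answer: yes

Derivation:
Input: ((K,X),(V,W,(N,(F,P,C,B))));
Paren balance: 5 '(' vs 5 ')' OK
Ends with single ';': True
Full parse: OK
Valid: True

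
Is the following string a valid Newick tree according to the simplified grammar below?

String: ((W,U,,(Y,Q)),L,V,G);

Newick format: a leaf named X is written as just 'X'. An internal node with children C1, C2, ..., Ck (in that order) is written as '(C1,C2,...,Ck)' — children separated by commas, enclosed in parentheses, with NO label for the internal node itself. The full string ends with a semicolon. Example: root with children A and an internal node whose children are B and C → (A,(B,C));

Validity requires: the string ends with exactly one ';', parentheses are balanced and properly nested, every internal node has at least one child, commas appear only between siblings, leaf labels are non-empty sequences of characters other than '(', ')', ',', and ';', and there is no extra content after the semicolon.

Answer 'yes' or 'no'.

Answer: no

Derivation:
Input: ((W,U,,(Y,Q)),L,V,G);
Paren balance: 3 '(' vs 3 ')' OK
Ends with single ';': True
Full parse: FAILS (empty leaf label at pos 6)
Valid: False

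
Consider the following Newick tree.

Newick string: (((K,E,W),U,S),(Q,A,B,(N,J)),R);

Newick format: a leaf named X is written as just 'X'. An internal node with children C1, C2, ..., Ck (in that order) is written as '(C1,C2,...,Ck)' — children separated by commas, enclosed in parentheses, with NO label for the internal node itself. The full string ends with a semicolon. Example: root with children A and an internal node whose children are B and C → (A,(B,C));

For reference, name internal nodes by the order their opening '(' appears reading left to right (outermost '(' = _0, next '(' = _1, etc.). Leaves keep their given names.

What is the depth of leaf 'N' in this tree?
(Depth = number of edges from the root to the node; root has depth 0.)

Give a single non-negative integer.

Newick: (((K,E,W),U,S),(Q,A,B,(N,J)),R);
Naming internals by '(' encounter order: outermost '(' = _0, next = _1, ...
Query node: N
Path from root: _0 -> _3 -> _4 -> N
Depth of N: 3 (number of edges from root)

Answer: 3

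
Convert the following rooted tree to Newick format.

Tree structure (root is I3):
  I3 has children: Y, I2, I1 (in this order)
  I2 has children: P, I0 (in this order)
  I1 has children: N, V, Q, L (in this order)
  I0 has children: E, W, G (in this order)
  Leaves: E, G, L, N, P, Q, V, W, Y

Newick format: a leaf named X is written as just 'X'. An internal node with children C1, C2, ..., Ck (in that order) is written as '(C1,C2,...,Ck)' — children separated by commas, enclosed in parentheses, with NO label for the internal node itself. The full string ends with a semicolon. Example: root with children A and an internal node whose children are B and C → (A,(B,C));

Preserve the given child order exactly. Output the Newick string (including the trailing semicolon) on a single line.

internal I3 with children ['Y', 'I2', 'I1']
  leaf 'Y' → 'Y'
  internal I2 with children ['P', 'I0']
    leaf 'P' → 'P'
    internal I0 with children ['E', 'W', 'G']
      leaf 'E' → 'E'
      leaf 'W' → 'W'
      leaf 'G' → 'G'
    → '(E,W,G)'
  → '(P,(E,W,G))'
  internal I1 with children ['N', 'V', 'Q', 'L']
    leaf 'N' → 'N'
    leaf 'V' → 'V'
    leaf 'Q' → 'Q'
    leaf 'L' → 'L'
  → '(N,V,Q,L)'
→ '(Y,(P,(E,W,G)),(N,V,Q,L))'
Final: (Y,(P,(E,W,G)),(N,V,Q,L));

Answer: (Y,(P,(E,W,G)),(N,V,Q,L));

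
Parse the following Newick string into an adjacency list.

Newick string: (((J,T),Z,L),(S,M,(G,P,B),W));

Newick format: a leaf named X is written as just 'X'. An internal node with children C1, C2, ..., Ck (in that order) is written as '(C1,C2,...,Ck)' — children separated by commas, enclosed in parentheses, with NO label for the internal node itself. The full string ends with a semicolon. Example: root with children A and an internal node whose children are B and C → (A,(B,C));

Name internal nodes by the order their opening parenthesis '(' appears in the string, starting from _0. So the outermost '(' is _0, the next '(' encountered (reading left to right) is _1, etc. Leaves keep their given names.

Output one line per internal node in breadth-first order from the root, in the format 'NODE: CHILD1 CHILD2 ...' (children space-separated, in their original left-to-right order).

Answer: _0: _1 _3
_1: _2 Z L
_3: S M _4 W
_2: J T
_4: G P B

Derivation:
Input: (((J,T),Z,L),(S,M,(G,P,B),W));
Scanning left-to-right, naming '(' by encounter order:
  pos 0: '(' -> open internal node _0 (depth 1)
  pos 1: '(' -> open internal node _1 (depth 2)
  pos 2: '(' -> open internal node _2 (depth 3)
  pos 6: ')' -> close internal node _2 (now at depth 2)
  pos 11: ')' -> close internal node _1 (now at depth 1)
  pos 13: '(' -> open internal node _3 (depth 2)
  pos 18: '(' -> open internal node _4 (depth 3)
  pos 24: ')' -> close internal node _4 (now at depth 2)
  pos 27: ')' -> close internal node _3 (now at depth 1)
  pos 28: ')' -> close internal node _0 (now at depth 0)
Total internal nodes: 5
BFS adjacency from root:
  _0: _1 _3
  _1: _2 Z L
  _3: S M _4 W
  _2: J T
  _4: G P B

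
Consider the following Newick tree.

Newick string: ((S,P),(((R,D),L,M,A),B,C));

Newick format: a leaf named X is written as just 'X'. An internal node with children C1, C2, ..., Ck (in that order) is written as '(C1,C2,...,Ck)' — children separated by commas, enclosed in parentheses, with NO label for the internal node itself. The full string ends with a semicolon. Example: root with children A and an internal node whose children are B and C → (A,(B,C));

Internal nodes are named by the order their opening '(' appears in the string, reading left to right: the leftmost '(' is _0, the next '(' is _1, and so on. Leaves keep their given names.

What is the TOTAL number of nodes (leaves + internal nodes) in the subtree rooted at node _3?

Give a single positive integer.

Answer: 7

Derivation:
Newick: ((S,P),(((R,D),L,M,A),B,C));
Locate _3: it is the '(' at position 8 (the 4th '(' reading left to right).
Query: subtree rooted at _3
_3: subtree_size = 1 + 6
  _4: subtree_size = 1 + 2
    R: subtree_size = 1 + 0
    D: subtree_size = 1 + 0
  L: subtree_size = 1 + 0
  M: subtree_size = 1 + 0
  A: subtree_size = 1 + 0
Total subtree size of _3: 7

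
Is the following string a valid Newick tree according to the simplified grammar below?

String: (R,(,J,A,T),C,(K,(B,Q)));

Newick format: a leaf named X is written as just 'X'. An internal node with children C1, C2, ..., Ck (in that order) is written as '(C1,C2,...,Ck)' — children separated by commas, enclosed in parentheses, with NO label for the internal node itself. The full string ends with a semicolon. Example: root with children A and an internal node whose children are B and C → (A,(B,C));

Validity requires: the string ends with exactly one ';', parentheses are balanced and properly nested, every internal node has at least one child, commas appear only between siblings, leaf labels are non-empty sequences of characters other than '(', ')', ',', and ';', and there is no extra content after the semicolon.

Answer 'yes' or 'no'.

Input: (R,(,J,A,T),C,(K,(B,Q)));
Paren balance: 4 '(' vs 4 ')' OK
Ends with single ';': True
Full parse: FAILS (empty leaf label at pos 4)
Valid: False

Answer: no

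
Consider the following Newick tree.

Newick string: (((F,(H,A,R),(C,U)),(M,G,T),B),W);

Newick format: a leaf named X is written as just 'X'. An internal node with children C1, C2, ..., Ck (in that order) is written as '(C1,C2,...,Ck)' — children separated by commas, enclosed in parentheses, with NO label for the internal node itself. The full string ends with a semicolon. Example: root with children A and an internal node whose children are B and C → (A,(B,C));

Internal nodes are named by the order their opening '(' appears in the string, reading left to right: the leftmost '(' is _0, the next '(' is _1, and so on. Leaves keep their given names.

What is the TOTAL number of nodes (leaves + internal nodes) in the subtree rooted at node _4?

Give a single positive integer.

Answer: 3

Derivation:
Newick: (((F,(H,A,R),(C,U)),(M,G,T),B),W);
Locate _4: it is the '(' at position 13 (the 5th '(' reading left to right).
Query: subtree rooted at _4
_4: subtree_size = 1 + 2
  C: subtree_size = 1 + 0
  U: subtree_size = 1 + 0
Total subtree size of _4: 3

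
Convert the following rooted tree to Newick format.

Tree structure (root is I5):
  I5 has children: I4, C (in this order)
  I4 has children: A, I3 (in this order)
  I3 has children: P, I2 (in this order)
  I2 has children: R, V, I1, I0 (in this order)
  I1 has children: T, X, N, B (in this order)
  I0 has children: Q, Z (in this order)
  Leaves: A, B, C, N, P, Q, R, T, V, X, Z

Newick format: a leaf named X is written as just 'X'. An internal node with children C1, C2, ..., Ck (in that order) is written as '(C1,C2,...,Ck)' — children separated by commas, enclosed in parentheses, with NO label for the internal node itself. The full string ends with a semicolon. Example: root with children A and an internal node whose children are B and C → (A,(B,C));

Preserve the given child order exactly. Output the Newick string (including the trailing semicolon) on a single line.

internal I5 with children ['I4', 'C']
  internal I4 with children ['A', 'I3']
    leaf 'A' → 'A'
    internal I3 with children ['P', 'I2']
      leaf 'P' → 'P'
      internal I2 with children ['R', 'V', 'I1', 'I0']
        leaf 'R' → 'R'
        leaf 'V' → 'V'
        internal I1 with children ['T', 'X', 'N', 'B']
          leaf 'T' → 'T'
          leaf 'X' → 'X'
          leaf 'N' → 'N'
          leaf 'B' → 'B'
        → '(T,X,N,B)'
        internal I0 with children ['Q', 'Z']
          leaf 'Q' → 'Q'
          leaf 'Z' → 'Z'
        → '(Q,Z)'
      → '(R,V,(T,X,N,B),(Q,Z))'
    → '(P,(R,V,(T,X,N,B),(Q,Z)))'
  → '(A,(P,(R,V,(T,X,N,B),(Q,Z))))'
  leaf 'C' → 'C'
→ '((A,(P,(R,V,(T,X,N,B),(Q,Z)))),C)'
Final: ((A,(P,(R,V,(T,X,N,B),(Q,Z)))),C);

Answer: ((A,(P,(R,V,(T,X,N,B),(Q,Z)))),C);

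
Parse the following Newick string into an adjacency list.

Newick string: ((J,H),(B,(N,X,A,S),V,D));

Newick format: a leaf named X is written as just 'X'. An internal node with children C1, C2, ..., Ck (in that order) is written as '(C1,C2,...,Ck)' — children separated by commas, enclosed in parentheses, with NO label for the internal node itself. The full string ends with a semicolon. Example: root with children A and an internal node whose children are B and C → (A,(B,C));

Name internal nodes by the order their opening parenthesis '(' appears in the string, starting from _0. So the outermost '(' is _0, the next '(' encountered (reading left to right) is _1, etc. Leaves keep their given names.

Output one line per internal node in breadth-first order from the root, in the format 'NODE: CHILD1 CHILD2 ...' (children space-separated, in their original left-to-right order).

Answer: _0: _1 _2
_1: J H
_2: B _3 V D
_3: N X A S

Derivation:
Input: ((J,H),(B,(N,X,A,S),V,D));
Scanning left-to-right, naming '(' by encounter order:
  pos 0: '(' -> open internal node _0 (depth 1)
  pos 1: '(' -> open internal node _1 (depth 2)
  pos 5: ')' -> close internal node _1 (now at depth 1)
  pos 7: '(' -> open internal node _2 (depth 2)
  pos 10: '(' -> open internal node _3 (depth 3)
  pos 18: ')' -> close internal node _3 (now at depth 2)
  pos 23: ')' -> close internal node _2 (now at depth 1)
  pos 24: ')' -> close internal node _0 (now at depth 0)
Total internal nodes: 4
BFS adjacency from root:
  _0: _1 _2
  _1: J H
  _2: B _3 V D
  _3: N X A S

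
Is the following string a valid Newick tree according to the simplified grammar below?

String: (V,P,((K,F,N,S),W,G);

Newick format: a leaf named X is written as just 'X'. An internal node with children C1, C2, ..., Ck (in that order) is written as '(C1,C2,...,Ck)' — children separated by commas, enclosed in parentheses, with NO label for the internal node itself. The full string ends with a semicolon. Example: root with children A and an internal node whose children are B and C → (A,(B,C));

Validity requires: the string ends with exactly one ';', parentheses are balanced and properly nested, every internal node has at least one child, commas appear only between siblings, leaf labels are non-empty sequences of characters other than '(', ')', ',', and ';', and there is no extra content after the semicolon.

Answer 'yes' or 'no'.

Input: (V,P,((K,F,N,S),W,G);
Paren balance: 3 '(' vs 2 ')' MISMATCH
Ends with single ';': True
Full parse: FAILS (expected , or ) at pos 20)
Valid: False

Answer: no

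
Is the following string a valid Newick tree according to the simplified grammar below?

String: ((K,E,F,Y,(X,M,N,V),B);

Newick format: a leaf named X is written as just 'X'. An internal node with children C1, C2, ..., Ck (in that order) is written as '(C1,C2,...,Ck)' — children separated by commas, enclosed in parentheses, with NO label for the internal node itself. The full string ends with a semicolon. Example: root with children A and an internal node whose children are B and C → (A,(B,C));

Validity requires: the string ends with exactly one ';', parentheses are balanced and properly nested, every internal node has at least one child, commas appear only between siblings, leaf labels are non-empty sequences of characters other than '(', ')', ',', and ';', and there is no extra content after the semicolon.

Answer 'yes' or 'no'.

Answer: no

Derivation:
Input: ((K,E,F,Y,(X,M,N,V),B);
Paren balance: 3 '(' vs 2 ')' MISMATCH
Ends with single ';': True
Full parse: FAILS (expected , or ) at pos 22)
Valid: False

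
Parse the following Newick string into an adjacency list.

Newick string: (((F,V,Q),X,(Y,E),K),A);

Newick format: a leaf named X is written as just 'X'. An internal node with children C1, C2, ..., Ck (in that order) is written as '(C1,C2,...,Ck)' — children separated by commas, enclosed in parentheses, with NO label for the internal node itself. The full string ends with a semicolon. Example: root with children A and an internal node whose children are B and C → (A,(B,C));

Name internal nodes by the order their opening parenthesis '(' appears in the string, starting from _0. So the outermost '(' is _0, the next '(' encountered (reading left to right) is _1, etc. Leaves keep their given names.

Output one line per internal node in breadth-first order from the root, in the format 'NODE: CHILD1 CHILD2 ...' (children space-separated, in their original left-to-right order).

Answer: _0: _1 A
_1: _2 X _3 K
_2: F V Q
_3: Y E

Derivation:
Input: (((F,V,Q),X,(Y,E),K),A);
Scanning left-to-right, naming '(' by encounter order:
  pos 0: '(' -> open internal node _0 (depth 1)
  pos 1: '(' -> open internal node _1 (depth 2)
  pos 2: '(' -> open internal node _2 (depth 3)
  pos 8: ')' -> close internal node _2 (now at depth 2)
  pos 12: '(' -> open internal node _3 (depth 3)
  pos 16: ')' -> close internal node _3 (now at depth 2)
  pos 19: ')' -> close internal node _1 (now at depth 1)
  pos 22: ')' -> close internal node _0 (now at depth 0)
Total internal nodes: 4
BFS adjacency from root:
  _0: _1 A
  _1: _2 X _3 K
  _2: F V Q
  _3: Y E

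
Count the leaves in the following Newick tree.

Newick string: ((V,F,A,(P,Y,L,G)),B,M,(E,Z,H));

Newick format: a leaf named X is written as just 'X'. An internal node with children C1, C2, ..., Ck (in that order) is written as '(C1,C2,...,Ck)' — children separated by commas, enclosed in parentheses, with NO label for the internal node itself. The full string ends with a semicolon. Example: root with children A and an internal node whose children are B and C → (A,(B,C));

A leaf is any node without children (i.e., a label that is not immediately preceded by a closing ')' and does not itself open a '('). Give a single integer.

Newick: ((V,F,A,(P,Y,L,G)),B,M,(E,Z,H));
Scan left-to-right; a leaf is any maximal label run not followed by '(':
  pos 2: leaf 'V' → count = 1
  pos 4: leaf 'F' → count = 2
  pos 6: leaf 'A' → count = 3
  pos 9: leaf 'P' → count = 4
  pos 11: leaf 'Y' → count = 5
  pos 13: leaf 'L' → count = 6
  pos 15: leaf 'G' → count = 7
  pos 19: leaf 'B' → count = 8
  pos 21: leaf 'M' → count = 9
  pos 24: leaf 'E' → count = 10
  pos 26: leaf 'Z' → count = 11
  pos 28: leaf 'H' → count = 12
Total leaves: 12

Answer: 12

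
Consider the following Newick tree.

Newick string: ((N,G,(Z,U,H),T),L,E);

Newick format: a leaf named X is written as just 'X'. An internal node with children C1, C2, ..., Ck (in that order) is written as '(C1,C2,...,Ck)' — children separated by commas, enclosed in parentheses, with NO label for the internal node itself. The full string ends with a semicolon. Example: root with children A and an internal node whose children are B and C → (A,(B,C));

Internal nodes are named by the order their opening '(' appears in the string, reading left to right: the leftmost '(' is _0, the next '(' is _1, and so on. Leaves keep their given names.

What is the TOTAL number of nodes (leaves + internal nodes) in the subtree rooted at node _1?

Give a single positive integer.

Newick: ((N,G,(Z,U,H),T),L,E);
Locate _1: it is the '(' at position 1 (the 2nd '(' reading left to right).
Query: subtree rooted at _1
_1: subtree_size = 1 + 7
  N: subtree_size = 1 + 0
  G: subtree_size = 1 + 0
  _2: subtree_size = 1 + 3
    Z: subtree_size = 1 + 0
    U: subtree_size = 1 + 0
    H: subtree_size = 1 + 0
  T: subtree_size = 1 + 0
Total subtree size of _1: 8

Answer: 8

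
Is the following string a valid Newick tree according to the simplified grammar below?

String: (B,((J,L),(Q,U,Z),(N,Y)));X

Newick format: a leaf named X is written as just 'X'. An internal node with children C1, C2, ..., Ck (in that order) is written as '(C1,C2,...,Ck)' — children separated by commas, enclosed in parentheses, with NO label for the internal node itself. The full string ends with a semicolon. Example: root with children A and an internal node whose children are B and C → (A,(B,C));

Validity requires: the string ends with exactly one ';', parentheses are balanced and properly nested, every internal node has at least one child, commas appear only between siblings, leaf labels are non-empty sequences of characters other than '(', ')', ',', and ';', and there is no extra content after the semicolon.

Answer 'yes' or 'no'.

Answer: no

Derivation:
Input: (B,((J,L),(Q,U,Z),(N,Y)));X
Paren balance: 5 '(' vs 5 ')' OK
Ends with single ';': False
Full parse: FAILS (must end with ;)
Valid: False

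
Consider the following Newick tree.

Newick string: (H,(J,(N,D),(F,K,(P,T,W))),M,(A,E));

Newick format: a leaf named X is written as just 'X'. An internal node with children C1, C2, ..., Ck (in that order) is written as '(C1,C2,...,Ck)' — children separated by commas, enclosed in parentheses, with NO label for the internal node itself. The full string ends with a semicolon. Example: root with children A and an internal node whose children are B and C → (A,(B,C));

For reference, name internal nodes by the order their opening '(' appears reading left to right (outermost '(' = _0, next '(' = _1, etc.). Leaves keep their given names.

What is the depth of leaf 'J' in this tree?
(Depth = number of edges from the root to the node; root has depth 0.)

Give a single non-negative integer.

Answer: 2

Derivation:
Newick: (H,(J,(N,D),(F,K,(P,T,W))),M,(A,E));
Naming internals by '(' encounter order: outermost '(' = _0, next = _1, ...
Query node: J
Path from root: _0 -> _1 -> J
Depth of J: 2 (number of edges from root)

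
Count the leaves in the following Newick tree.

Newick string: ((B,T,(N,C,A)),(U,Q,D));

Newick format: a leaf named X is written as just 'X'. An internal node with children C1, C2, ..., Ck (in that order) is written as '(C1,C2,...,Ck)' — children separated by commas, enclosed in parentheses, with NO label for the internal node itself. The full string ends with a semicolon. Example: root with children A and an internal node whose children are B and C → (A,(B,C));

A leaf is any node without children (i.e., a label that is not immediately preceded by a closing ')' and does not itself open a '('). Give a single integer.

Newick: ((B,T,(N,C,A)),(U,Q,D));
Scan left-to-right; a leaf is any maximal label run not followed by '(':
  pos 2: leaf 'B' → count = 1
  pos 4: leaf 'T' → count = 2
  pos 7: leaf 'N' → count = 3
  pos 9: leaf 'C' → count = 4
  pos 11: leaf 'A' → count = 5
  pos 16: leaf 'U' → count = 6
  pos 18: leaf 'Q' → count = 7
  pos 20: leaf 'D' → count = 8
Total leaves: 8

Answer: 8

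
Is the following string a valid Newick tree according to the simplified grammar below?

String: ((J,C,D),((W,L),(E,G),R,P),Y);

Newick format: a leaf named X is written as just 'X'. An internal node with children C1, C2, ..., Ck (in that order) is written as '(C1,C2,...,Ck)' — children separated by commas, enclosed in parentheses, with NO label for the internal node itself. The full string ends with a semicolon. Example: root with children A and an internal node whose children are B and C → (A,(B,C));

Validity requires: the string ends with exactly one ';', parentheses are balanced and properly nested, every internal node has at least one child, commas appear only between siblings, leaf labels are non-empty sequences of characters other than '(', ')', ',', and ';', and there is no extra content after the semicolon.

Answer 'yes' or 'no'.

Input: ((J,C,D),((W,L),(E,G),R,P),Y);
Paren balance: 5 '(' vs 5 ')' OK
Ends with single ';': True
Full parse: OK
Valid: True

Answer: yes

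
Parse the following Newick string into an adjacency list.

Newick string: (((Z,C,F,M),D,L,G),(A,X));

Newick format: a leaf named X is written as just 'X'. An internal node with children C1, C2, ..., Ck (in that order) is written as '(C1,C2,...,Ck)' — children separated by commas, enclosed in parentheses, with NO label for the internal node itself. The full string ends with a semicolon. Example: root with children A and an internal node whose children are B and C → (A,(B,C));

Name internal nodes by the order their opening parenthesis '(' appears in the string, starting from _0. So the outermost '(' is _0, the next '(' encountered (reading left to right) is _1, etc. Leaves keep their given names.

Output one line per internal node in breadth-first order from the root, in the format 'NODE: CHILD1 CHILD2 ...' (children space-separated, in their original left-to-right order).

Input: (((Z,C,F,M),D,L,G),(A,X));
Scanning left-to-right, naming '(' by encounter order:
  pos 0: '(' -> open internal node _0 (depth 1)
  pos 1: '(' -> open internal node _1 (depth 2)
  pos 2: '(' -> open internal node _2 (depth 3)
  pos 10: ')' -> close internal node _2 (now at depth 2)
  pos 17: ')' -> close internal node _1 (now at depth 1)
  pos 19: '(' -> open internal node _3 (depth 2)
  pos 23: ')' -> close internal node _3 (now at depth 1)
  pos 24: ')' -> close internal node _0 (now at depth 0)
Total internal nodes: 4
BFS adjacency from root:
  _0: _1 _3
  _1: _2 D L G
  _3: A X
  _2: Z C F M

Answer: _0: _1 _3
_1: _2 D L G
_3: A X
_2: Z C F M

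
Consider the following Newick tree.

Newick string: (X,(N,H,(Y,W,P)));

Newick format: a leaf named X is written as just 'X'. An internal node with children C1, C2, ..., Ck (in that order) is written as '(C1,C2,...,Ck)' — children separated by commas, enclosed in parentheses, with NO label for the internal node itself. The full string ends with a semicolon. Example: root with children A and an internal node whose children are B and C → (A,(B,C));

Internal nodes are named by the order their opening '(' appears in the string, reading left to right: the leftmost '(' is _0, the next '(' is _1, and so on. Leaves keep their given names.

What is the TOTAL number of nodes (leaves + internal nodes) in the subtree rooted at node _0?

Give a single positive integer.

Answer: 9

Derivation:
Newick: (X,(N,H,(Y,W,P)));
Locate _0: it is the '(' at position 0 (the 1st '(' reading left to right).
Query: subtree rooted at _0
_0: subtree_size = 1 + 8
  X: subtree_size = 1 + 0
  _1: subtree_size = 1 + 6
    N: subtree_size = 1 + 0
    H: subtree_size = 1 + 0
    _2: subtree_size = 1 + 3
      Y: subtree_size = 1 + 0
      W: subtree_size = 1 + 0
      P: subtree_size = 1 + 0
Total subtree size of _0: 9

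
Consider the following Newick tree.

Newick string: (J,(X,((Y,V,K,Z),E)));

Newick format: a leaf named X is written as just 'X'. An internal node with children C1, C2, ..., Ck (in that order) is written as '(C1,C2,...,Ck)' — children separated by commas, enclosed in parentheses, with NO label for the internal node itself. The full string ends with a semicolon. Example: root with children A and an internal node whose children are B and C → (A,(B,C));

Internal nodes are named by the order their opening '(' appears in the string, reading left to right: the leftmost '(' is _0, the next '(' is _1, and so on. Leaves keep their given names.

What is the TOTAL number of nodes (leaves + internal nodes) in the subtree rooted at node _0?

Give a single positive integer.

Newick: (J,(X,((Y,V,K,Z),E)));
Locate _0: it is the '(' at position 0 (the 1st '(' reading left to right).
Query: subtree rooted at _0
_0: subtree_size = 1 + 10
  J: subtree_size = 1 + 0
  _1: subtree_size = 1 + 8
    X: subtree_size = 1 + 0
    _2: subtree_size = 1 + 6
      _3: subtree_size = 1 + 4
        Y: subtree_size = 1 + 0
        V: subtree_size = 1 + 0
        K: subtree_size = 1 + 0
        Z: subtree_size = 1 + 0
      E: subtree_size = 1 + 0
Total subtree size of _0: 11

Answer: 11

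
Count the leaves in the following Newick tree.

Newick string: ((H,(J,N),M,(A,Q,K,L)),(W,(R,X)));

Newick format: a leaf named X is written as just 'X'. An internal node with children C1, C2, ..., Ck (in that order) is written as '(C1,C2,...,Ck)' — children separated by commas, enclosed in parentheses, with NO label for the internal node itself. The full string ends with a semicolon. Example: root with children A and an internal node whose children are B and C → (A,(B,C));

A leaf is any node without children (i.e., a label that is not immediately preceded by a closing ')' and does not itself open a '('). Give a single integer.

Answer: 11

Derivation:
Newick: ((H,(J,N),M,(A,Q,K,L)),(W,(R,X)));
Scan left-to-right; a leaf is any maximal label run not followed by '(':
  pos 2: leaf 'H' → count = 1
  pos 5: leaf 'J' → count = 2
  pos 7: leaf 'N' → count = 3
  pos 10: leaf 'M' → count = 4
  pos 13: leaf 'A' → count = 5
  pos 15: leaf 'Q' → count = 6
  pos 17: leaf 'K' → count = 7
  pos 19: leaf 'L' → count = 8
  pos 24: leaf 'W' → count = 9
  pos 27: leaf 'R' → count = 10
  pos 29: leaf 'X' → count = 11
Total leaves: 11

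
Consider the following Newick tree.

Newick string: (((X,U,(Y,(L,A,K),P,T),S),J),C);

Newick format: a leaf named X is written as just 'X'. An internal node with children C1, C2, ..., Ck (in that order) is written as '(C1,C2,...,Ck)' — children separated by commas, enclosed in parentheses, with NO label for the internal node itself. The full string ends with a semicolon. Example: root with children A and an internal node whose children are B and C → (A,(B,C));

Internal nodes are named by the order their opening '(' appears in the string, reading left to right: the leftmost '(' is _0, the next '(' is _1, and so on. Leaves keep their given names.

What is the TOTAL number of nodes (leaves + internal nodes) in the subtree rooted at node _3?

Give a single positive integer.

Newick: (((X,U,(Y,(L,A,K),P,T),S),J),C);
Locate _3: it is the '(' at position 7 (the 4th '(' reading left to right).
Query: subtree rooted at _3
_3: subtree_size = 1 + 7
  Y: subtree_size = 1 + 0
  _4: subtree_size = 1 + 3
    L: subtree_size = 1 + 0
    A: subtree_size = 1 + 0
    K: subtree_size = 1 + 0
  P: subtree_size = 1 + 0
  T: subtree_size = 1 + 0
Total subtree size of _3: 8

Answer: 8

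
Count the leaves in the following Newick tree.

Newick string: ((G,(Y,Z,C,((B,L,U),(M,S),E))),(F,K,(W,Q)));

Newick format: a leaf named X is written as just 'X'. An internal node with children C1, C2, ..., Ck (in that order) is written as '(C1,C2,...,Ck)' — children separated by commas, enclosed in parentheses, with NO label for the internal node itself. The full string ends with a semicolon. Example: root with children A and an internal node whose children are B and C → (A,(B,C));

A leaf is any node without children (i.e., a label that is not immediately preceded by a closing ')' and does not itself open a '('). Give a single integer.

Newick: ((G,(Y,Z,C,((B,L,U),(M,S),E))),(F,K,(W,Q)));
Scan left-to-right; a leaf is any maximal label run not followed by '(':
  pos 2: leaf 'G' → count = 1
  pos 5: leaf 'Y' → count = 2
  pos 7: leaf 'Z' → count = 3
  pos 9: leaf 'C' → count = 4
  pos 13: leaf 'B' → count = 5
  pos 15: leaf 'L' → count = 6
  pos 17: leaf 'U' → count = 7
  pos 21: leaf 'M' → count = 8
  pos 23: leaf 'S' → count = 9
  pos 26: leaf 'E' → count = 10
  pos 32: leaf 'F' → count = 11
  pos 34: leaf 'K' → count = 12
  pos 37: leaf 'W' → count = 13
  pos 39: leaf 'Q' → count = 14
Total leaves: 14

Answer: 14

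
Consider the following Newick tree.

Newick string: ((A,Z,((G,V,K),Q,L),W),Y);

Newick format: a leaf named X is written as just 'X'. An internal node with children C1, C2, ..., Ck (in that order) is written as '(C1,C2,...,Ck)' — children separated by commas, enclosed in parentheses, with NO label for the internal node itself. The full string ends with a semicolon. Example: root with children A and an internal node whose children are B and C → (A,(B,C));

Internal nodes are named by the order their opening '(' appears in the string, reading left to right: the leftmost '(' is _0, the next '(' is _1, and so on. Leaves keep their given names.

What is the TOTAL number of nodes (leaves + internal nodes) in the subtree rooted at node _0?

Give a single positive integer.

Answer: 13

Derivation:
Newick: ((A,Z,((G,V,K),Q,L),W),Y);
Locate _0: it is the '(' at position 0 (the 1st '(' reading left to right).
Query: subtree rooted at _0
_0: subtree_size = 1 + 12
  _1: subtree_size = 1 + 10
    A: subtree_size = 1 + 0
    Z: subtree_size = 1 + 0
    _2: subtree_size = 1 + 6
      _3: subtree_size = 1 + 3
        G: subtree_size = 1 + 0
        V: subtree_size = 1 + 0
        K: subtree_size = 1 + 0
      Q: subtree_size = 1 + 0
      L: subtree_size = 1 + 0
    W: subtree_size = 1 + 0
  Y: subtree_size = 1 + 0
Total subtree size of _0: 13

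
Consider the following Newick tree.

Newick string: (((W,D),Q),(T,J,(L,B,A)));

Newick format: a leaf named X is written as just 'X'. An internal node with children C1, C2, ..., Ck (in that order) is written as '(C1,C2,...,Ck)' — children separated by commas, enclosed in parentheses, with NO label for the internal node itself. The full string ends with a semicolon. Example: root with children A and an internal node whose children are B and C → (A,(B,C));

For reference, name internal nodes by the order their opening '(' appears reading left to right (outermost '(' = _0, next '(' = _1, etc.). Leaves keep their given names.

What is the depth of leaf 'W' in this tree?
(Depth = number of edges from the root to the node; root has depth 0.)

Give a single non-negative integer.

Answer: 3

Derivation:
Newick: (((W,D),Q),(T,J,(L,B,A)));
Naming internals by '(' encounter order: outermost '(' = _0, next = _1, ...
Query node: W
Path from root: _0 -> _1 -> _2 -> W
Depth of W: 3 (number of edges from root)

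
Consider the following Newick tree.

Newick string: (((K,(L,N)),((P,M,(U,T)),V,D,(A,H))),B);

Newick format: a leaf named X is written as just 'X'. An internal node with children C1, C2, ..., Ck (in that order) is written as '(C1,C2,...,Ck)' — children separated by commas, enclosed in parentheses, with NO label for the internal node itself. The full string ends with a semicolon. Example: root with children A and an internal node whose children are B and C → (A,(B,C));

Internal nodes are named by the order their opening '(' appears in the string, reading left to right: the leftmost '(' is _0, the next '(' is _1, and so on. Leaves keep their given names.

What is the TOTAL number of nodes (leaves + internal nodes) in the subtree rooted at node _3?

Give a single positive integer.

Newick: (((K,(L,N)),((P,M,(U,T)),V,D,(A,H))),B);
Locate _3: it is the '(' at position 5 (the 4th '(' reading left to right).
Query: subtree rooted at _3
_3: subtree_size = 1 + 2
  L: subtree_size = 1 + 0
  N: subtree_size = 1 + 0
Total subtree size of _3: 3

Answer: 3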